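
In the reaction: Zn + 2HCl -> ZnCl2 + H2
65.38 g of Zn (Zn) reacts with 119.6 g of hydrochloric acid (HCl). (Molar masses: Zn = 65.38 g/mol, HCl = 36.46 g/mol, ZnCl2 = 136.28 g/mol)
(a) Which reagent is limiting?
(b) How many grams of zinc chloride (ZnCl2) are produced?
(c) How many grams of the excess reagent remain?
(a) Zn, (b) 136.3 g, (c) 46.68 g

Moles of Zn = 65.38 g ÷ 65.38 g/mol = 1 mol
Moles of HCl = 119.6 g ÷ 36.46 g/mol = 3.28031 mol
Moles ÷ coefficient: Zn: 1/1 = 1, HCl: 3.28031/2 = 1.64
(a) Zn has the smaller value, so Zn is the limiting reagent.
(b) Moles of ZnCl2 = 1 mol Zn × (1/1) = 1 mol; mass = 1 mol × 136.28 g/mol = 136.3 g
(c) HCl consumed = 1 × (2/1) = 2 mol; remaining = 3.28031 − 2 = 1.28031 mol; mass = 1.28031 mol × 36.46 g/mol = 46.68 g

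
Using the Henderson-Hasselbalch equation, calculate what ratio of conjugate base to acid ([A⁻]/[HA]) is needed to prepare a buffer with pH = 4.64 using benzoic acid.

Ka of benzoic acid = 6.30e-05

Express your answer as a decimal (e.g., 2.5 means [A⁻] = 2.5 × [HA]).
[A⁻]/[HA] = 2.750

pKa = −log(6.30e-05) = 4.2007. pH = pKa + log([A⁻]/[HA]). 4.64 = 4.2007 + log(ratio). log(ratio) = 4.64 − 4.2007 = 0.4393. ratio = 10^(0.4393) = 2.750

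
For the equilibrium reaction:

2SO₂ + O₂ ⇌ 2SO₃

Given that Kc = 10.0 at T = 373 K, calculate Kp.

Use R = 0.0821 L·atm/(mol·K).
K_p = 0.3265

Δn = (moles gaseous products) − (moles gaseous reactants) = -1
T = 373 K; RT = 0.0821 × 373 = 30.6233
Kp = Kc·(RT)^Δn = 10.0 × (30.6233)^-1 = 10.0 × 0.0326549 = 0.3265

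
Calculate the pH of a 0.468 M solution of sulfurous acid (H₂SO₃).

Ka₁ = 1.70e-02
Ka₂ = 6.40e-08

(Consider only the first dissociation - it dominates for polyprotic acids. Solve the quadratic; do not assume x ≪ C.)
pH = 1.09

x² + Ka₁·x − Ka₁·C = 0 with Ka₁ = 1.70e-02, C = 0.468.
x = (−Ka₁ + √(Ka₁² + 4·Ka₁·C))/2 = 8.1101e-02 M, so pH = 1.09.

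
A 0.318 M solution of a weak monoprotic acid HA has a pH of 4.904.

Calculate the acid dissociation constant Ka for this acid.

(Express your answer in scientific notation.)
K_a = 4.89e-10

[H⁺] = 10^(−pH) = 10^(−4.904) = 1.247e-05 M. For HA ⇌ H⁺ + A⁻, Ka = x²/(C − x) = (1.247e-05)²/(0.318 − 1.247e-05) = 4.89e-10.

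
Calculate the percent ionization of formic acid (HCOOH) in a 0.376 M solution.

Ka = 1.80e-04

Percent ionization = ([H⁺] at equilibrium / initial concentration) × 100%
Percent ionization = 2.16%

Let x = [H⁺]. Ka = x²/(C - x) ⇒ x² + (1.80e-04)x - (1.80e-04)(0.376) = 0. x = 8.1373e-03. Percent = (8.1373e-03/0.376) × 100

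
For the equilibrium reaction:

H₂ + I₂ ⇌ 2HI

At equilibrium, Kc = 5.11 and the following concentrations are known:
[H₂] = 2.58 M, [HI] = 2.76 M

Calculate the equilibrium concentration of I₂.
[I₂] = 0.5778 M

Kc = ([HI]^2) / ([H₂] × [I₂]) = 5.11
[I₂]^1 = (product terms)/(Kc · other reactant terms) = 7.6176 / (5.11 · 2.58) = 0.5778
[I₂] = 0.5778 M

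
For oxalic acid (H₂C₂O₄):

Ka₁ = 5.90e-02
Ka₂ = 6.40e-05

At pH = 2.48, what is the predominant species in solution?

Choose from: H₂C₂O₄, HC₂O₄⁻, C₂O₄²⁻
HC₂O₄⁻

pKa1 = 1.23, pKa2 = 4.19. Each pKa is the crossover between adjacent species; pH = 2.48 lies in the region where HC₂O₄⁻ predominates.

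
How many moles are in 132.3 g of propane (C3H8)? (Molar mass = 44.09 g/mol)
Moles = 132.3 g ÷ 44.09 g/mol = 3.001 mol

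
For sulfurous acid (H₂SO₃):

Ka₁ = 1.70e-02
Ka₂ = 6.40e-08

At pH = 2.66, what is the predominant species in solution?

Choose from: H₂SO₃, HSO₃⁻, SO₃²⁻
HSO₃⁻

pKa1 = 1.77, pKa2 = 7.19. Each pKa is the crossover between adjacent species; pH = 2.66 lies in the region where HSO₃⁻ predominates.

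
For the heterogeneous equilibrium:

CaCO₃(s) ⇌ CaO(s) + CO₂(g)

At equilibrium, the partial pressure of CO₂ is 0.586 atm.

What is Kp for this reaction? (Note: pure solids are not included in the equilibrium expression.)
K_p = 0.586

Solids (CaCO₃, CaO) have activity 1 and are excluded.
Kp = P(CO₂) = 0.586.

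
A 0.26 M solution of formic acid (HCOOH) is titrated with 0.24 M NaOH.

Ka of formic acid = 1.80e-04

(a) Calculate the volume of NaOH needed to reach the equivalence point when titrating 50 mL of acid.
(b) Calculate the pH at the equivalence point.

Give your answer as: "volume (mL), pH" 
V = 54.2 mL, pH = 8.42

(a) At equivalence: moles acid = moles base.
moles acid = 0.26 × 0.05 = 0.013 mol; V_NaOH = 0.013/0.24 = 0.05417 L = 54.2 mL.
(b) At equivalence, all acid → conjugate base A⁻ at [A⁻] = 0.013/0.1042 = 0.1248 M.
Kb = Kw/Ka = 1.0e-14/1.80e-04 = 5.556e-11; [OH⁻] = √(Kb·[A⁻]) = 2.633e-06; pOH = 5.58; pH = 14 − pOH = 8.42.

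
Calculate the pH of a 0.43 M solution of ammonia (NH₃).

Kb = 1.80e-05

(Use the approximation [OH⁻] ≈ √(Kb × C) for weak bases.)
pH = 11.44

[OH⁻] = √(Kb × C) = √(1.80e-05 × 0.43) = 2.7821e-03. pOH = 2.56, pH = 14 - pOH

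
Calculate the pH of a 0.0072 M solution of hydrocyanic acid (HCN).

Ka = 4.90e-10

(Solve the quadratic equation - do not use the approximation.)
pH = 5.73

x² + Ka×x - Ka×C = 0. Using quadratic formula: [H⁺] = 1.8781e-06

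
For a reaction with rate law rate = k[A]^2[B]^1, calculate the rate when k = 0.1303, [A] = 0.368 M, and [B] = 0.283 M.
0.004994 M/s

rate = k·[A]^2·[B]^1 = 0.1303·(0.368)^2·(0.283)^1 = 0.1303·0.135424·0.283 = 0.004994 M/s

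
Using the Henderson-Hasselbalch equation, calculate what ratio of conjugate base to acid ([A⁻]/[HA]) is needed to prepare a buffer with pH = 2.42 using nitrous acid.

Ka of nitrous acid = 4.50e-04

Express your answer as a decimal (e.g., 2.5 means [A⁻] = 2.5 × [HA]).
[A⁻]/[HA] = 0.118

pKa = −log(4.50e-04) = 3.3468. pH = pKa + log([A⁻]/[HA]). 2.42 = 3.3468 + log(ratio). log(ratio) = 2.42 − 3.3468 = -0.9268. ratio = 10^(-0.9268) = 0.118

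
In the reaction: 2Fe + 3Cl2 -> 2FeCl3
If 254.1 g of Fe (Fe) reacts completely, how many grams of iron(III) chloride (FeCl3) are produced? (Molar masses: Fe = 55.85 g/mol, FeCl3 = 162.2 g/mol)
Moles of Fe = 254.1 g ÷ 55.85 g/mol = 4.54969 mol
Mole ratio: 2 mol FeCl3 / 2 mol Fe
Moles of FeCl3 = 4.54969 × (2/2) = 4.54969 mol
Mass of FeCl3 = 4.54969 mol × 162.2 g/mol = 738 g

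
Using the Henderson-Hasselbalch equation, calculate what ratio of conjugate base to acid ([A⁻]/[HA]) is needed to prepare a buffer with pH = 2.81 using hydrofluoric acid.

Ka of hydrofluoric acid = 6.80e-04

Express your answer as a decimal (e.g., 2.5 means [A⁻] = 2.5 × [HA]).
[A⁻]/[HA] = 0.439

pKa = −log(6.80e-04) = 3.1675. pH = pKa + log([A⁻]/[HA]). 2.81 = 3.1675 + log(ratio). log(ratio) = 2.81 − 3.1675 = -0.3575. ratio = 10^(-0.3575) = 0.439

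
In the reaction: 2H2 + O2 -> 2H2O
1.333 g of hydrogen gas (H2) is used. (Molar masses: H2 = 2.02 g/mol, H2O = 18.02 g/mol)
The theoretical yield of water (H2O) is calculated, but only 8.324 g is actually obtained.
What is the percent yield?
Moles of H2 = 1.333 g ÷ 2.02 g/mol = 0.659901 mol
Mole ratio: 2 mol H2O / 2 mol H2
Moles of H2O = 0.659901 × (2/2) = 0.659901 mol
Theoretical yield = 0.659901 mol × 18.02 g/mol = 11.891 g
Actual yield = 8.324 g
Percent yield = (8.324 / 11.891) × 100% = 70.0%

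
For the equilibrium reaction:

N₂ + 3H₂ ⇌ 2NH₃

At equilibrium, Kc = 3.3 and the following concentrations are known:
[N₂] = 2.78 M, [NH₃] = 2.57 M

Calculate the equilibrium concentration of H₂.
[H₂] = 0.8963 M

Kc = ([NH₃]^2) / ([N₂] × [H₂]^3) = 3.3
[H₂]^3 = (product terms)/(Kc · other reactant terms) = 6.6049 / (3.3 · 2.78) = 0.71996
[H₂] = (0.71996)^(1/3) = 0.8963 M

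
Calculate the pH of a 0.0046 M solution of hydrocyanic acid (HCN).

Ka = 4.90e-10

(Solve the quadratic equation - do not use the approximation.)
pH = 5.82

x² + Ka×x - Ka×C = 0. Using quadratic formula: [H⁺] = 1.5011e-06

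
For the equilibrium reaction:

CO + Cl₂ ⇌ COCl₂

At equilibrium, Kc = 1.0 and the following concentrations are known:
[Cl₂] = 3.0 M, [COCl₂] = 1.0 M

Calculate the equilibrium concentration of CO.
[CO] = 0.3333 M

Kc = ([COCl₂]) / ([CO] × [Cl₂]) = 1.0
[CO]^1 = (product terms)/(Kc · other reactant terms) = 1 / (1.0 · 3) = 0.33333
[CO] = 0.3333 M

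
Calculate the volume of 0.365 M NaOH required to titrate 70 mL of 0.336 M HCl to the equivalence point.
V_{base} = 64.4 mL

At equivalence: moles acid = moles base.
moles HCl = 0.336 M × 0.07 L = 0.02352 mol
V_NaOH = 0.02352 mol ÷ 0.365 M = 0.06444 L = 64.4 mL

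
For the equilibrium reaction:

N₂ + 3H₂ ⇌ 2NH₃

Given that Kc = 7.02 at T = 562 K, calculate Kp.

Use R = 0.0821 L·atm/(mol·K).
K_p = 0.0033

Δn = (moles gaseous products) − (moles gaseous reactants) = -2
T = 562 K; RT = 0.0821 × 562 = 46.1402
Kp = Kc·(RT)^Δn = 7.02 × (46.1402)^-2 = 7.02 × 0.000469722 = 0.0033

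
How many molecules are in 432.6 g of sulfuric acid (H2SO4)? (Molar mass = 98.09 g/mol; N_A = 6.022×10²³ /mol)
Moles = 432.6 g ÷ 98.09 g/mol = 4.41024 mol
Molecules = 4.41024 mol × 6.022×10²³ /mol = 2.656e+24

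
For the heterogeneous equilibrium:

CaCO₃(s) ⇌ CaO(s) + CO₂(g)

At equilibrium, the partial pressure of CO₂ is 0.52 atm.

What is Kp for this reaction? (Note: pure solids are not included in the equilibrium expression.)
K_p = 0.52

Solids (CaCO₃, CaO) have activity 1 and are excluded.
Kp = P(CO₂) = 0.52.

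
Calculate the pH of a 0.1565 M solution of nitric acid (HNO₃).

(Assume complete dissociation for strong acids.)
pH = 0.81

[H⁺] = 0.1565 M for strong acid. pH = -log[H⁺] = -log(0.1565)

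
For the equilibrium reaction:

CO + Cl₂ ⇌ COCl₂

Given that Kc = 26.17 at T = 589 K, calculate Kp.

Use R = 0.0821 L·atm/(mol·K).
K_p = 0.5412

Δn = (moles gaseous products) − (moles gaseous reactants) = -1
T = 589 K; RT = 0.0821 × 589 = 48.3569
Kp = Kc·(RT)^Δn = 26.17 × (48.3569)^-1 = 26.17 × 0.0206796 = 0.5412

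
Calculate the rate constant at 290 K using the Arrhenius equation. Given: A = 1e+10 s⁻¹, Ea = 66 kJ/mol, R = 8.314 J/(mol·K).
1.29e-02 s⁻¹

k = A·exp(-Ea/(R·T)) = 1e+10·exp(-66000/(8.314·290)) = 1e+10·exp(-27.3739) = 1e+10·1.2933e-12 = 1.29e-02 s⁻¹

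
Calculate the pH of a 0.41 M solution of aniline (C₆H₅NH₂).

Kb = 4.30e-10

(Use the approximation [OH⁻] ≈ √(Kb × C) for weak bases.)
pH = 9.12

[OH⁻] = √(Kb × C) = √(4.30e-10 × 0.41) = 1.3278e-05. pOH = 4.88, pH = 14 - pOH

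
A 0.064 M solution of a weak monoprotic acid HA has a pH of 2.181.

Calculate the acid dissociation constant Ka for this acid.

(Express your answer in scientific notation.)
K_a = 7.57e-04

[H⁺] = 10^(−pH) = 10^(−2.181) = 6.592e-03 M. For HA ⇌ H⁺ + A⁻, Ka = x²/(C − x) = (6.592e-03)²/(0.064 − 6.592e-03) = 7.57e-04.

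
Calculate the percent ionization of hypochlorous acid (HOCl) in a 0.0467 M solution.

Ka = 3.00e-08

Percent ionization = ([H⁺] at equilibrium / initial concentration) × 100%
Percent ionization = 0.0801%

Let x = [H⁺]. Ka = x²/(C - x) ⇒ x² + (3.00e-08)x - (3.00e-08)(0.0467) = 0. x = 3.7415e-05. Percent = (3.7415e-05/0.0467) × 100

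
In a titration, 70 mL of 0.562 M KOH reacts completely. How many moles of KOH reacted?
Moles = Molarity × Volume (L)
Moles = 0.562 M × 0.07 L = 0.03934 mol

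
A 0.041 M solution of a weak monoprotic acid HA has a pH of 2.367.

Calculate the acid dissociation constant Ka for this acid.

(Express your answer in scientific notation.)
K_a = 5.03e-04

[H⁺] = 10^(−pH) = 10^(−2.367) = 4.295e-03 M. For HA ⇌ H⁺ + A⁻, Ka = x²/(C − x) = (4.295e-03)²/(0.041 − 4.295e-03) = 5.03e-04.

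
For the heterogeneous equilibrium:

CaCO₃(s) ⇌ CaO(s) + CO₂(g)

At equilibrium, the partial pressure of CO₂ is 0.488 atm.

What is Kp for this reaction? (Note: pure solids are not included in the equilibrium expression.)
K_p = 0.488

Solids (CaCO₃, CaO) have activity 1 and are excluded.
Kp = P(CO₂) = 0.488.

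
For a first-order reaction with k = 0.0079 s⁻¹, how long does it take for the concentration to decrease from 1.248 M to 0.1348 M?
281.71 s

From ln[A] = ln[A]₀ - k·t: t = ln([A]₀/[A])/k = ln(1.248/0.1348)/0.0079 = ln(9.2582)/0.0079 = 2.2255/0.0079 = 281.71 s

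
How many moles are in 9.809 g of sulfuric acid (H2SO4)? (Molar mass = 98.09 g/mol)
Moles = 9.809 g ÷ 98.09 g/mol = 0.1 mol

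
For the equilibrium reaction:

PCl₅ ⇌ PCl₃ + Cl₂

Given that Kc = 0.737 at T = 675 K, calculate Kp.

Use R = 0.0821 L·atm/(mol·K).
K_p = 40.8427

Δn = (moles gaseous products) − (moles gaseous reactants) = 1
T = 675 K; RT = 0.0821 × 675 = 55.4175
Kp = Kc·(RT)^Δn = 0.737 × (55.4175)^1 = 0.737 × 55.4175 = 40.8427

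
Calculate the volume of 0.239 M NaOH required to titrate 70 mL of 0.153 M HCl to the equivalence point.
V_{base} = 44.8 mL

At equivalence: moles acid = moles base.
moles HCl = 0.153 M × 0.07 L = 0.01071 mol
V_NaOH = 0.01071 mol ÷ 0.239 M = 0.04481 L = 44.8 mL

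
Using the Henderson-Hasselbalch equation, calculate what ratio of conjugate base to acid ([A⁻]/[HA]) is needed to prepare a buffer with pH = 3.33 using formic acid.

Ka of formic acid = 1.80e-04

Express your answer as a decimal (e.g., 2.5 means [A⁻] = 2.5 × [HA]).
[A⁻]/[HA] = 0.385

pKa = −log(1.80e-04) = 3.7447. pH = pKa + log([A⁻]/[HA]). 3.33 = 3.7447 + log(ratio). log(ratio) = 3.33 − 3.7447 = -0.4147. ratio = 10^(-0.4147) = 0.385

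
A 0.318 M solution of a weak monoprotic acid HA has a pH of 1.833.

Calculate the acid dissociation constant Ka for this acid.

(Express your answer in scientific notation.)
K_a = 7.11e-04

[H⁺] = 10^(−pH) = 10^(−1.833) = 1.469e-02 M. For HA ⇌ H⁺ + A⁻, Ka = x²/(C − x) = (1.469e-02)²/(0.318 − 1.469e-02) = 7.11e-04.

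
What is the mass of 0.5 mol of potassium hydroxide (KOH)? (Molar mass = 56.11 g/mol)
Mass = 0.5 mol × 56.11 g/mol = 28.05 g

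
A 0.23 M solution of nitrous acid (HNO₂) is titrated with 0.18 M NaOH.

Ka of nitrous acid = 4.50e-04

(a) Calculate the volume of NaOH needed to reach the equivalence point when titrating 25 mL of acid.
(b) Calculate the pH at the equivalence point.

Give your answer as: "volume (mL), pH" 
V = 31.9 mL, pH = 8.18

(a) At equivalence: moles acid = moles base.
moles acid = 0.23 × 0.025 = 0.00575 mol; V_NaOH = 0.00575/0.18 = 0.03194 L = 31.9 mL.
(b) At equivalence, all acid → conjugate base A⁻ at [A⁻] = 0.00575/0.05694 = 0.101 M.
Kb = Kw/Ka = 1.0e-14/4.50e-04 = 2.222e-11; [OH⁻] = √(Kb·[A⁻]) = 1.498e-06; pOH = 5.82; pH = 14 − pOH = 8.18.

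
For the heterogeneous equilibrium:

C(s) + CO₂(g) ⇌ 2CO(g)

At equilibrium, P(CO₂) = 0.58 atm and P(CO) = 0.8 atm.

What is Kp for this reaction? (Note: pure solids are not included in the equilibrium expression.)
K_p = 1.103

Solid C is excluded.
Kp = P(CO)²/P(CO₂) = (0.8)²/0.58 = 0.64/0.58 = 1.103.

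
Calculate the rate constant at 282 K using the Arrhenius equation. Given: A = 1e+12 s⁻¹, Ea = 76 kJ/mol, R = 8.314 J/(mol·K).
8.36e-03 s⁻¹

k = A·exp(-Ea/(R·T)) = 1e+12·exp(-76000/(8.314·282)) = 1e+12·exp(-32.4156) = 1e+12·8.3574e-15 = 8.36e-03 s⁻¹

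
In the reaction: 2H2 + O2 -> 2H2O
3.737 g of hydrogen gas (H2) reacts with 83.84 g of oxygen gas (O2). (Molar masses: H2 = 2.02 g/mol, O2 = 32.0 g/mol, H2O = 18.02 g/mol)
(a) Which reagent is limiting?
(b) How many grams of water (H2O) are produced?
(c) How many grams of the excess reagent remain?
(a) H2, (b) 33.34 g, (c) 54.24 g

Moles of H2 = 3.737 g ÷ 2.02 g/mol = 1.85 mol
Moles of O2 = 83.84 g ÷ 32.0 g/mol = 2.62 mol
Moles ÷ coefficient: H2: 1.85/2 = 0.925, O2: 2.62/1 = 2.62
(a) H2 has the smaller value, so H2 is the limiting reagent.
(b) Moles of H2O = 1.85 mol H2 × (2/2) = 1.85 mol; mass = 1.85 mol × 18.02 g/mol = 33.34 g
(c) O2 consumed = 1.85 × (1/2) = 0.925 mol; remaining = 2.62 − 0.925 = 1.695 mol; mass = 1.695 mol × 32.0 g/mol = 54.24 g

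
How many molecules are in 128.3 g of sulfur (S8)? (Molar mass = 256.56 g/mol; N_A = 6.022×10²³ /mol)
Moles = 128.3 g ÷ 256.56 g/mol = 0.500078 mol
Molecules = 0.500078 mol × 6.022×10²³ /mol = 3.011e+23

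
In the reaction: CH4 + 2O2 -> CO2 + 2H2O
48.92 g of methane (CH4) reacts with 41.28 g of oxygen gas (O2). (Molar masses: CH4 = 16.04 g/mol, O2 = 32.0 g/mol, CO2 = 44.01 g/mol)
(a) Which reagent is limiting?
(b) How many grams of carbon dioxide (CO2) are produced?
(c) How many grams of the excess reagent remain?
(a) O2, (b) 28.39 g, (c) 38.57 g

Moles of CH4 = 48.92 g ÷ 16.04 g/mol = 3.04988 mol
Moles of O2 = 41.28 g ÷ 32.0 g/mol = 1.29 mol
Moles ÷ coefficient: CH4: 3.04988/1 = 3.05, O2: 1.29/2 = 0.645
(a) O2 has the smaller value, so O2 is the limiting reagent.
(b) Moles of CO2 = 1.29 mol O2 × (1/2) = 0.645 mol; mass = 0.645 mol × 44.01 g/mol = 28.39 g
(c) CH4 consumed = 1.29 × (1/2) = 0.645 mol; remaining = 3.04988 − 0.645 = 2.40488 mol; mass = 2.40488 mol × 16.04 g/mol = 38.57 g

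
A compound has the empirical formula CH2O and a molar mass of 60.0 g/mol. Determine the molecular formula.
Empirical formula mass of CH2O = 30.03 g/mol
Multiplier = 60.0 / 30.03 ≈ 2
Molecular formula = (CH2O) × 2 = C2H4O2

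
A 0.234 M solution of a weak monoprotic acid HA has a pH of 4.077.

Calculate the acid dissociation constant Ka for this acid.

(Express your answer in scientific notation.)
K_a = 3.00e-08

[H⁺] = 10^(−pH) = 10^(−4.077) = 8.375e-05 M. For HA ⇌ H⁺ + A⁻, Ka = x²/(C − x) = (8.375e-05)²/(0.234 − 8.375e-05) = 3.00e-08.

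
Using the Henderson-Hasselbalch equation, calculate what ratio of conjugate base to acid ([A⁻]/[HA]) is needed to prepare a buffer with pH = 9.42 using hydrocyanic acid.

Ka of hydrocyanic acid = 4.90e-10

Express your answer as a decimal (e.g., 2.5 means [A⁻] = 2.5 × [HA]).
[A⁻]/[HA] = 1.289

pKa = −log(4.90e-10) = 9.3098. pH = pKa + log([A⁻]/[HA]). 9.42 = 9.3098 + log(ratio). log(ratio) = 9.42 − 9.3098 = 0.1102. ratio = 10^(0.1102) = 1.289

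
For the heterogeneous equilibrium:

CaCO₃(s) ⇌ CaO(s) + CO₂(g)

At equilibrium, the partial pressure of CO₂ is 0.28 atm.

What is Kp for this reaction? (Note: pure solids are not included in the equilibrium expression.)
K_p = 0.28

Solids (CaCO₃, CaO) have activity 1 and are excluded.
Kp = P(CO₂) = 0.28.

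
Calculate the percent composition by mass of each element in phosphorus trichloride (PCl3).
P: 22.55%, Cl: 77.45%

Molar mass of PCl3 = 137.32 g/mol
% P = (1 × 30.97) / 137.32 × 100% = 30.97 / 137.32 × 100% = 22.55%
% Cl = (3 × 35.45) / 137.32 × 100% = 106.35 / 137.32 × 100% = 77.45%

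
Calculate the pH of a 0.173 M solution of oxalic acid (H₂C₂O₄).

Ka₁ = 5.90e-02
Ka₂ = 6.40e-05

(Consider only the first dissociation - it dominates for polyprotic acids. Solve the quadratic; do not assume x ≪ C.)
pH = 1.12

x² + Ka₁·x − Ka₁·C = 0 with Ka₁ = 5.90e-02, C = 0.173.
x = (−Ka₁ + √(Ka₁² + 4·Ka₁·C))/2 = 7.5749e-02 M, so pH = 1.12.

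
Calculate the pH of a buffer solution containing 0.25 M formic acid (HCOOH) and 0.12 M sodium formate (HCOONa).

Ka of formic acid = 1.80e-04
pH = 3.43

pKa = -log(1.80e-04) = 3.74. pH = pKa + log([A⁻]/[HA]) = 3.74 + log(0.12/0.25)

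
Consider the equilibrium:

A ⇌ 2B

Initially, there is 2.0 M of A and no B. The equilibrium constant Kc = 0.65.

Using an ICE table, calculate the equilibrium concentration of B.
[B] = 0.989 M

ICE: [A] = 2.0 − x, [B] = 2x.
Kc = (2x)²/(2.0 − x) = 0.65 ⇒ 4x² + 0.65x − 1.3 = 0.
x = (−0.65 + √(0.65² + 4·4·1.3))/(2·4) = (−0.65 + √21.223)/8 = 0.4946.
[B] = 2x = 0.989 M.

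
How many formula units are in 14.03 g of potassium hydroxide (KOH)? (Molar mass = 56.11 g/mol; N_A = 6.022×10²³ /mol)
Moles = 14.03 g ÷ 56.11 g/mol = 0.250045 mol
Formula units = 0.250045 mol × 6.022×10²³ /mol = 1.506e+23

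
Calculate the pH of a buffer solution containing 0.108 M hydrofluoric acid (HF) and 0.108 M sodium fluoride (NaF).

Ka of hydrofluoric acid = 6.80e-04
pH = 3.17

pKa = -log(6.80e-04) = 3.17. pH = pKa + log([A⁻]/[HA]) = 3.17 + log(0.108/0.108)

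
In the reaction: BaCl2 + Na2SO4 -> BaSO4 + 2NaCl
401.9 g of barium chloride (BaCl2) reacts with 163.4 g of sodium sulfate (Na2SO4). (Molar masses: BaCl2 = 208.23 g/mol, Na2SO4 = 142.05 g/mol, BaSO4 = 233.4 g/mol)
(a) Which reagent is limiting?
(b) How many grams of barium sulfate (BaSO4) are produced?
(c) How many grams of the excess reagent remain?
(a) Na2SO4, (b) 268.5 g, (c) 162.4 g

Moles of BaCl2 = 401.9 g ÷ 208.23 g/mol = 1.93008 mol
Moles of Na2SO4 = 163.4 g ÷ 142.05 g/mol = 1.1503 mol
Moles ÷ coefficient: BaCl2: 1.93008/1 = 1.93, Na2SO4: 1.1503/1 = 1.15
(a) Na2SO4 has the smaller value, so Na2SO4 is the limiting reagent.
(b) Moles of BaSO4 = 1.1503 mol Na2SO4 × (1/1) = 1.1503 mol; mass = 1.1503 mol × 233.4 g/mol = 268.5 g
(c) BaCl2 consumed = 1.1503 × (1/1) = 1.1503 mol; remaining = 1.93008 − 1.1503 = 0.779778 mol; mass = 0.779778 mol × 208.23 g/mol = 162.4 g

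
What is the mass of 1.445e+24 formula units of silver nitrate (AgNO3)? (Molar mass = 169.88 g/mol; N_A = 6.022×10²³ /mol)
Moles = 1.445e+24 ÷ 6.022×10²³ = 2.39954 mol
Mass = 2.39954 mol × 169.88 g/mol = 407.6 g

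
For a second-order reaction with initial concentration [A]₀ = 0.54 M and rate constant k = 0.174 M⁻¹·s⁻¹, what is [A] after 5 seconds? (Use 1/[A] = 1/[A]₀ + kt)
0.3674 M

1/[A] = 1/[A]₀ + k·t = 1/0.54 + (0.174)·(5) = 1.8519 + 0.8700 = 2.7219
[A] = 1/2.7219 = 0.3674 M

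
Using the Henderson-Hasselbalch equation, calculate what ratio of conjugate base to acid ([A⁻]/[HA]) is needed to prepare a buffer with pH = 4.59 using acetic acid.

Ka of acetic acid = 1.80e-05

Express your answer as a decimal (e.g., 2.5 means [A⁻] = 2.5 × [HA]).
[A⁻]/[HA] = 0.700

pKa = −log(1.80e-05) = 4.7447. pH = pKa + log([A⁻]/[HA]). 4.59 = 4.7447 + log(ratio). log(ratio) = 4.59 − 4.7447 = -0.1547. ratio = 10^(-0.1547) = 0.700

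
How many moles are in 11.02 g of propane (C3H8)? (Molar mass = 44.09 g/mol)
Moles = 11.02 g ÷ 44.09 g/mol = 0.2499 mol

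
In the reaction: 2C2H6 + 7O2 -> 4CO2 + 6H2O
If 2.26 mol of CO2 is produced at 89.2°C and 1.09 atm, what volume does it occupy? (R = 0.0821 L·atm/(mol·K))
T = 89.2°C + 273.15 = 362.35 K
V = nRT/P = (2.26 × 0.0821 × 362.35) / 1.09
V = 61.68 L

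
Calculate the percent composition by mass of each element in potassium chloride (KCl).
K: 52.45%, Cl: 47.55%

Molar mass of KCl = 74.55 g/mol
% K = (1 × 39.1) / 74.55 × 100% = 39.1 / 74.55 × 100% = 52.45%
% Cl = (1 × 35.45) / 74.55 × 100% = 35.45 / 74.55 × 100% = 47.55%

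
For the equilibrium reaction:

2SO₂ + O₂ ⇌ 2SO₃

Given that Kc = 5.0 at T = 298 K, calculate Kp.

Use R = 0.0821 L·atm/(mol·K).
K_p = 0.2044

Δn = (moles gaseous products) − (moles gaseous reactants) = -1
T = 298 K; RT = 0.0821 × 298 = 24.4658
Kp = Kc·(RT)^Δn = 5.0 × (24.4658)^-1 = 5.0 × 0.0408734 = 0.2044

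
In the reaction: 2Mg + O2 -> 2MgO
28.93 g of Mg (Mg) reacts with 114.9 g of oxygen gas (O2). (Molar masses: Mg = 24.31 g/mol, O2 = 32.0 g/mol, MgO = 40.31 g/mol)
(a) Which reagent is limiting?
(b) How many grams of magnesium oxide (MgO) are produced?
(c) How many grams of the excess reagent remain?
(a) Mg, (b) 47.97 g, (c) 95.86 g

Moles of Mg = 28.93 g ÷ 24.31 g/mol = 1.19005 mol
Moles of O2 = 114.9 g ÷ 32.0 g/mol = 3.59063 mol
Moles ÷ coefficient: Mg: 1.19005/2 = 0.595, O2: 3.59063/1 = 3.591
(a) Mg has the smaller value, so Mg is the limiting reagent.
(b) Moles of MgO = 1.19005 mol Mg × (2/2) = 1.19005 mol; mass = 1.19005 mol × 40.31 g/mol = 47.97 g
(c) O2 consumed = 1.19005 × (1/2) = 0.595023 mol; remaining = 3.59063 − 0.595023 = 2.9956 mol; mass = 2.9956 mol × 32.0 g/mol = 95.86 g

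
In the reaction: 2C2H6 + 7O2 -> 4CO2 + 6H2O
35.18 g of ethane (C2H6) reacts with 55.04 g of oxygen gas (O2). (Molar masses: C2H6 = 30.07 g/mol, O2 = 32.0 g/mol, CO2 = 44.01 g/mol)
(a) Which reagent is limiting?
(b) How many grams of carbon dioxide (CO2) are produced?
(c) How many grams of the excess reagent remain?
(a) O2, (b) 43.26 g, (c) 20.4 g

Moles of C2H6 = 35.18 g ÷ 30.07 g/mol = 1.16994 mol
Moles of O2 = 55.04 g ÷ 32.0 g/mol = 1.72 mol
Moles ÷ coefficient: C2H6: 1.16994/2 = 0.585, O2: 1.72/7 = 0.2457
(a) O2 has the smaller value, so O2 is the limiting reagent.
(b) Moles of CO2 = 1.72 mol O2 × (4/7) = 0.982857 mol; mass = 0.982857 mol × 44.01 g/mol = 43.26 g
(c) C2H6 consumed = 1.72 × (2/7) = 0.491429 mol; remaining = 1.16994 − 0.491429 = 0.678508 mol; mass = 0.678508 mol × 30.07 g/mol = 20.4 g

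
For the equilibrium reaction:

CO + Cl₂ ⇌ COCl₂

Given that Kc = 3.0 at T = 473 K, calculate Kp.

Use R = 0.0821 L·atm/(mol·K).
K_p = 0.0773

Δn = (moles gaseous products) − (moles gaseous reactants) = -1
T = 473 K; RT = 0.0821 × 473 = 38.8333
Kp = Kc·(RT)^Δn = 3.0 × (38.8333)^-1 = 3.0 × 0.0257511 = 0.0773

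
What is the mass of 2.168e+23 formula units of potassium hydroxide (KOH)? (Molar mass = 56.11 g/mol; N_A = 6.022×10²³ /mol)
Moles = 2.168e+23 ÷ 6.022×10²³ = 0.360013 mol
Mass = 0.360013 mol × 56.11 g/mol = 20.2 g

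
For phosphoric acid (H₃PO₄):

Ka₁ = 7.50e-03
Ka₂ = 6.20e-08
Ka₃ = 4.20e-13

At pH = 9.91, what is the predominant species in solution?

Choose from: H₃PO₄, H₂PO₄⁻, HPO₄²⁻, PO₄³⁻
HPO₄²⁻

pKa1 = 2.12, pKa2 = 7.21, pKa3 = 12.38. Each pKa is the crossover between adjacent species; pH = 9.91 lies in the region where HPO₄²⁻ predominates.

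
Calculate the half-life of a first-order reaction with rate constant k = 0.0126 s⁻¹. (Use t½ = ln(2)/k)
55.01 s

t½ = ln(2)/k = 0.6931/0.0126 = 55.01 s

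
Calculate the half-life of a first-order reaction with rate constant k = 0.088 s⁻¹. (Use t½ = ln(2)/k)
7.88 s

t½ = ln(2)/k = 0.6931/0.088 = 7.88 s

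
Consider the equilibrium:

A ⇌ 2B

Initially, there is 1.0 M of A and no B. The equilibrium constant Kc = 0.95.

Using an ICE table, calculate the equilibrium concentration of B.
[B] = 0.766 M

ICE: [A] = 1.0 − x, [B] = 2x.
Kc = (2x)²/(1.0 − x) = 0.95 ⇒ 4x² + 0.95x − 0.95 = 0.
x = (−0.95 + √(0.95² + 4·4·0.95))/(2·4) = (−0.95 + √16.102)/8 = 0.38285.
[B] = 2x = 0.766 M.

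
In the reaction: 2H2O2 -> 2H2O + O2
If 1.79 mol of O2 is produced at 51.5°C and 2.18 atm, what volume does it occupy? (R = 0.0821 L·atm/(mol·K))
T = 51.5°C + 273.15 = 324.65 K
V = nRT/P = (1.79 × 0.0821 × 324.65) / 2.18
V = 21.89 L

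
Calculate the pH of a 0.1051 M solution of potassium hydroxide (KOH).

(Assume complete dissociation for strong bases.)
pH = 13.02

[OH⁻] = 0.1051 M for strong base. pOH = -log[OH⁻] = 0.98, pH = 14 - pOH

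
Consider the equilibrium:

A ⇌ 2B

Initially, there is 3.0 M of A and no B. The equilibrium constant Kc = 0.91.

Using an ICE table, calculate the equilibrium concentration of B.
[B] = 1.440 M

ICE: [A] = 3.0 − x, [B] = 2x.
Kc = (2x)²/(3.0 − x) = 0.91 ⇒ 4x² + 0.91x − 2.73 = 0.
x = (−0.91 + √(0.91² + 4·4·2.73))/(2·4) = (−0.91 + √44.508)/8 = 0.72018.
[B] = 2x = 1.440 M.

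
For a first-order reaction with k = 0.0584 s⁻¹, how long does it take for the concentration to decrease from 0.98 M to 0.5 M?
11.52 s

From ln[A] = ln[A]₀ - k·t: t = ln([A]₀/[A])/k = ln(0.98/0.5)/0.0584 = ln(1.9600)/0.0584 = 0.6729/0.0584 = 11.52 s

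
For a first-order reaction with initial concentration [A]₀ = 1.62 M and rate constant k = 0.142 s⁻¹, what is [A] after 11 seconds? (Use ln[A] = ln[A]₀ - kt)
0.3397 M

ln[A] = ln[A]₀ - k·t = ln(1.62) - (0.142)·(11) = 0.4824 - 1.5620 = -1.0796
[A] = e^(-1.0796) = 0.3397 M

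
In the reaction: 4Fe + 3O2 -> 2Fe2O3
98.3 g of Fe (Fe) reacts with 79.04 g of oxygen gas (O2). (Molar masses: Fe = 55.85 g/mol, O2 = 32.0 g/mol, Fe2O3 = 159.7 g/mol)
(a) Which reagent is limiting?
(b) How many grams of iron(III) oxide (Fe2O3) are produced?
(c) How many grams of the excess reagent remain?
(a) Fe, (b) 140.5 g, (c) 36.8 g

Moles of Fe = 98.3 g ÷ 55.85 g/mol = 1.76007 mol
Moles of O2 = 79.04 g ÷ 32.0 g/mol = 2.47 mol
Moles ÷ coefficient: Fe: 1.76007/4 = 0.44, O2: 2.47/3 = 0.8233
(a) Fe has the smaller value, so Fe is the limiting reagent.
(b) Moles of Fe2O3 = 1.76007 mol Fe × (2/4) = 0.880036 mol; mass = 0.880036 mol × 159.7 g/mol = 140.5 g
(c) O2 consumed = 1.76007 × (3/4) = 1.32005 mol; remaining = 2.47 − 1.32005 = 1.14995 mol; mass = 1.14995 mol × 32.0 g/mol = 36.8 g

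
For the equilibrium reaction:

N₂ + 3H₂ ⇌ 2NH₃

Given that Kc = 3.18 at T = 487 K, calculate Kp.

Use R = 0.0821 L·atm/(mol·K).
K_p = 0.0020

Δn = (moles gaseous products) − (moles gaseous reactants) = -2
T = 487 K; RT = 0.0821 × 487 = 39.9827
Kp = Kc·(RT)^Δn = 3.18 × (39.9827)^-2 = 3.18 × 0.000625541 = 0.0020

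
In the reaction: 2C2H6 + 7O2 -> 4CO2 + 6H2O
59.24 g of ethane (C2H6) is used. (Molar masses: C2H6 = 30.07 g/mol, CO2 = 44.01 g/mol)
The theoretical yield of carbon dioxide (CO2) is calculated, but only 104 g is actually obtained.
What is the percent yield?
Moles of C2H6 = 59.24 g ÷ 30.07 g/mol = 1.97007 mol
Mole ratio: 4 mol CO2 / 2 mol C2H6
Moles of CO2 = 1.97007 × (4/2) = 3.94014 mol
Theoretical yield = 3.94014 mol × 44.01 g/mol = 173.41 g
Actual yield = 104 g
Percent yield = (104 / 173.41) × 100% = 60.0%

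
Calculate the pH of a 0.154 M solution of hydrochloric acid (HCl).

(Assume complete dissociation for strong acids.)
pH = 0.81

[H⁺] = 0.154 M for strong acid. pH = -log[H⁺] = -log(0.154)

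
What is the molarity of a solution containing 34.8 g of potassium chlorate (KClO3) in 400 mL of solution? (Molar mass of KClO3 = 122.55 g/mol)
Moles of KClO3 = 34.8 g ÷ 122.55 g/mol = 0.283966 mol
Volume = 400 mL = 0.4 L
Molarity = 0.283966 mol ÷ 0.4 L = 0.7099 M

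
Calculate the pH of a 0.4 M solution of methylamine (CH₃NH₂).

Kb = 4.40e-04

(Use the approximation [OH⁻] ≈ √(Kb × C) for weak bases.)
pH = 12.12

[OH⁻] = √(Kb × C) = √(4.40e-04 × 0.4) = 1.3266e-02. pOH = 1.88, pH = 14 - pOH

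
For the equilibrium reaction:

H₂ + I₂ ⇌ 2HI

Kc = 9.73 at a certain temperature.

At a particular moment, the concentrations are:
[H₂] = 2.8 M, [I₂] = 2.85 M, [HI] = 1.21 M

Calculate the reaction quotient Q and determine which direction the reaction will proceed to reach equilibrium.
Q = 0.183, Q < K, reaction proceeds forward (toward products)

Q = ([HI]^2) / ([H₂] × [I₂])
  = ((1.21)^2) / ((2.8)·(2.85)) = 1.4641/7.98 = 0.1835
Since Q = 0.1835 < Kc = 9.73, the reaction proceeds forward (toward products) to reach equilibrium.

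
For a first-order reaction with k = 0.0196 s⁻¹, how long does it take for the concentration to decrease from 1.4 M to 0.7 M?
35.36 s

From ln[A] = ln[A]₀ - k·t: t = ln([A]₀/[A])/k = ln(1.4/0.7)/0.0196 = ln(2.0000)/0.0196 = 0.6931/0.0196 = 35.36 s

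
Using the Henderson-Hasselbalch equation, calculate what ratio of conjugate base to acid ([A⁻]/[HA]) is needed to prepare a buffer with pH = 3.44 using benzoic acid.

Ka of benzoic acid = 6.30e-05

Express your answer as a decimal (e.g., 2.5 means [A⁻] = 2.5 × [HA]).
[A⁻]/[HA] = 0.174

pKa = −log(6.30e-05) = 4.2007. pH = pKa + log([A⁻]/[HA]). 3.44 = 4.2007 + log(ratio). log(ratio) = 3.44 − 4.2007 = -0.7607. ratio = 10^(-0.7607) = 0.174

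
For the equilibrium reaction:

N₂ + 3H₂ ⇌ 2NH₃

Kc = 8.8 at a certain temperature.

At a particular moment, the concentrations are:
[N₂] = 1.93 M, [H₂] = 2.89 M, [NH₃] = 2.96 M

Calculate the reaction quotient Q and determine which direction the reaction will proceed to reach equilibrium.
Q = 0.188, Q < K, reaction proceeds forward (toward products)

Q = ([NH₃]^2) / ([N₂] × [H₂]^3)
  = ((2.96)^2) / ((1.93)·(2.89)^3) = 8.7616/46.586 = 0.1881
Since Q = 0.1881 < Kc = 8.8, the reaction proceeds forward (toward products) to reach equilibrium.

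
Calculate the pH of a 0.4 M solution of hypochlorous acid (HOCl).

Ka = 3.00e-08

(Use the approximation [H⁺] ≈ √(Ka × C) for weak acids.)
pH = 3.96

[H⁺] = √(Ka × C) = √(3.00e-08 × 0.4) = 1.0954e-04. pH = -log(1.0954e-04)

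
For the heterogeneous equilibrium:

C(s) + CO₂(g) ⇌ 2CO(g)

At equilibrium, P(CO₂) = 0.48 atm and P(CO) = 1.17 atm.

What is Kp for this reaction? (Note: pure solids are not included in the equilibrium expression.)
K_p = 2.852

Solid C is excluded.
Kp = P(CO)²/P(CO₂) = (1.17)²/0.48 = 1.369/0.48 = 2.852.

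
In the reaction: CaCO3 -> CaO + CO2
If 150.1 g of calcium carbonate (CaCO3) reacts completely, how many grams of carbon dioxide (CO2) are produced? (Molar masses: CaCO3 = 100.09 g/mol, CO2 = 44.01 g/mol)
Moles of CaCO3 = 150.1 g ÷ 100.09 g/mol = 1.49965 mol
Mole ratio: 1 mol CO2 / 1 mol CaCO3
Moles of CO2 = 1.49965 × (1/1) = 1.49965 mol
Mass of CO2 = 1.49965 mol × 44.01 g/mol = 66 g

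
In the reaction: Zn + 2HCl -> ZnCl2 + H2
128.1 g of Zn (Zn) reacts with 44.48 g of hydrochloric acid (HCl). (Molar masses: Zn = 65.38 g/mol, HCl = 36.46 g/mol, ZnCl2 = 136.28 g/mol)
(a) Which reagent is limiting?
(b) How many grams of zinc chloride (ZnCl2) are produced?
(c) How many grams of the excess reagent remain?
(a) HCl, (b) 83.13 g, (c) 88.22 g

Moles of Zn = 128.1 g ÷ 65.38 g/mol = 1.95931 mol
Moles of HCl = 44.48 g ÷ 36.46 g/mol = 1.21997 mol
Moles ÷ coefficient: Zn: 1.95931/1 = 1.959, HCl: 1.21997/2 = 0.61
(a) HCl has the smaller value, so HCl is the limiting reagent.
(b) Moles of ZnCl2 = 1.21997 mol HCl × (1/2) = 0.609984 mol; mass = 0.609984 mol × 136.28 g/mol = 83.13 g
(c) Zn consumed = 1.21997 × (1/2) = 0.609984 mol; remaining = 1.95931 − 0.609984 = 1.34933 mol; mass = 1.34933 mol × 65.38 g/mol = 88.22 g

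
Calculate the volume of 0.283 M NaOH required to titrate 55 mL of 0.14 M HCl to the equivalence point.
V_{base} = 27.2 mL

At equivalence: moles acid = moles base.
moles HCl = 0.14 M × 0.055 L = 0.0077 mol
V_NaOH = 0.0077 mol ÷ 0.283 M = 0.02721 L = 27.2 mL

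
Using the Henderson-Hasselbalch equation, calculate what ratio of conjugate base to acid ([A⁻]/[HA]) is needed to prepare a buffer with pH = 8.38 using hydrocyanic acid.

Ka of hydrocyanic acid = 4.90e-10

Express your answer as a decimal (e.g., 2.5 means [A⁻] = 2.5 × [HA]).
[A⁻]/[HA] = 0.118

pKa = −log(4.90e-10) = 9.3098. pH = pKa + log([A⁻]/[HA]). 8.38 = 9.3098 + log(ratio). log(ratio) = 8.38 − 9.3098 = -0.9298. ratio = 10^(-0.9298) = 0.118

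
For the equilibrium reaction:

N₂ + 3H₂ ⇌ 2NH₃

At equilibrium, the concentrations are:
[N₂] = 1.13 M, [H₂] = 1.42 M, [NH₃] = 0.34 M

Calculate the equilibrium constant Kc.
K_c = 0.0357

Kc = ([NH₃]^2) / ([N₂] × [H₂]^3)
   = ((0.34)^2) / ((1.13)·(1.42)^3)
   = 0.1156 / 3.2355 = 0.0357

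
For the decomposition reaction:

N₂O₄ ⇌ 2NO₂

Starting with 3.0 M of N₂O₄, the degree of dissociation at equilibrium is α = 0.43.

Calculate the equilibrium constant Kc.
K_c = 3.8926

x = α·[A]₀ = 0.43 × 3.0 = 1.29 M dissociated.
At eq: [N₂O₄] = 3.0 − 1.29 = 1.71 M; [NO₂] = 2x = 2.58 M.
Kc = [NO₂]²/[N₂O₄] = (2.58)²/1.71 = 3.893.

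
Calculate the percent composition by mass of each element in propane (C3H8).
C: 81.72%, H: 18.29%

Molar mass of C3H8 = 44.09 g/mol
% C = (3 × 12.01) / 44.09 × 100% = 36.03 / 44.09 × 100% = 81.72%
% H = (8 × 1.008) / 44.09 × 100% = 8.064 / 44.09 × 100% = 18.29%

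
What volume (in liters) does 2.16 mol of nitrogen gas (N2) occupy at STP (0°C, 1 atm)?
At STP, 1 mol of gas occupies 22.4 L
Volume = 2.16 mol × 22.4 L/mol = 48.38 L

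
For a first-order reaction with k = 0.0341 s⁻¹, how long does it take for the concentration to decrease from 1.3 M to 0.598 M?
22.77 s

From ln[A] = ln[A]₀ - k·t: t = ln([A]₀/[A])/k = ln(1.3/0.598)/0.0341 = ln(2.1739)/0.0341 = 0.7765/0.0341 = 22.77 s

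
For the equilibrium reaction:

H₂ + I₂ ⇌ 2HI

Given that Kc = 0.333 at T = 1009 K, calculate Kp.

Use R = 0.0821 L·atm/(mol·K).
K_p = 0.3330

Δn = (moles gaseous products) − (moles gaseous reactants) = 0
T = 1009 K; RT = 0.0821 × 1009 = 82.8389
Kp = Kc·(RT)^Δn = 0.333 × (82.8389)^0 = 0.333 × 1 = 0.3330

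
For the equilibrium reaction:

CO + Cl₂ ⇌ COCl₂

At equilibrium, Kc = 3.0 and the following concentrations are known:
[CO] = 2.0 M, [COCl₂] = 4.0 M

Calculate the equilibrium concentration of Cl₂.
[Cl₂] = 0.6667 M

Kc = ([COCl₂]) / ([CO] × [Cl₂]) = 3.0
[Cl₂]^1 = (product terms)/(Kc · other reactant terms) = 4 / (3.0 · 2) = 0.66667
[Cl₂] = 0.6667 M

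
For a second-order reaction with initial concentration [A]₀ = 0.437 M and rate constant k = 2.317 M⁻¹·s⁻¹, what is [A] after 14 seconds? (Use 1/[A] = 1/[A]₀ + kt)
0.0288 M

1/[A] = 1/[A]₀ + k·t = 1/0.437 + (2.317)·(14) = 2.2883 + 32.4380 = 34.7263
[A] = 1/34.7263 = 0.0288 M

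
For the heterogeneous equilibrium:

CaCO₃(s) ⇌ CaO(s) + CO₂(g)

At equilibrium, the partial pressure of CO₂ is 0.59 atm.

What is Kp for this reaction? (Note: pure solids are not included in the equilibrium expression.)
K_p = 0.59

Solids (CaCO₃, CaO) have activity 1 and are excluded.
Kp = P(CO₂) = 0.59.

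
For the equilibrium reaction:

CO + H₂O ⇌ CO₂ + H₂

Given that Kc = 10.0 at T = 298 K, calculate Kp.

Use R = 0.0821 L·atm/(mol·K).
K_p = 10.0000

Δn = (moles gaseous products) − (moles gaseous reactants) = 0
T = 298 K; RT = 0.0821 × 298 = 24.4658
Kp = Kc·(RT)^Δn = 10.0 × (24.4658)^0 = 10.0 × 1 = 10.0000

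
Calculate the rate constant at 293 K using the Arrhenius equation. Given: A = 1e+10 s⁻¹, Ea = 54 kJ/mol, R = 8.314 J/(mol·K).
2.36e+00 s⁻¹

k = A·exp(-Ea/(R·T)) = 1e+10·exp(-54000/(8.314·293)) = 1e+10·exp(-22.1675) = 1e+10·2.3593e-10 = 2.36e+00 s⁻¹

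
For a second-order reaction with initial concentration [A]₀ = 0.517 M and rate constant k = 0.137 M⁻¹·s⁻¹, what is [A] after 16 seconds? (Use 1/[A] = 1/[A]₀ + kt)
0.2424 M

1/[A] = 1/[A]₀ + k·t = 1/0.517 + (0.137)·(16) = 1.9342 + 2.1920 = 4.1262
[A] = 1/4.1262 = 0.2424 M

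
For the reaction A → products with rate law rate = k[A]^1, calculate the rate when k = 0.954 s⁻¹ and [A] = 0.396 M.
0.3778 M/s

rate = k·[A]^1 = 0.954·(0.396)^1 = 0.954·0.396 = 0.3778 M/s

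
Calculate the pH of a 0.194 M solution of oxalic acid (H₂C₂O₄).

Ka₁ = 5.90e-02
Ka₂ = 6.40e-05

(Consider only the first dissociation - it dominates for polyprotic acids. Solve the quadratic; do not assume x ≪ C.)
pH = 1.09

x² + Ka₁·x − Ka₁·C = 0 with Ka₁ = 5.90e-02, C = 0.194.
x = (−Ka₁ + √(Ka₁² + 4·Ka₁·C))/2 = 8.1479e-02 M, so pH = 1.09.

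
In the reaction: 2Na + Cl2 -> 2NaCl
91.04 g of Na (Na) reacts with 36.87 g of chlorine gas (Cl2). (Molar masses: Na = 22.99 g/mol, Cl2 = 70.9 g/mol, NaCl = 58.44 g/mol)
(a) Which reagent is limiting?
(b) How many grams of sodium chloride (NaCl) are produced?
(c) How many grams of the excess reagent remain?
(a) Cl2, (b) 60.78 g, (c) 67.13 g

Moles of Na = 91.04 g ÷ 22.99 g/mol = 3.95998 mol
Moles of Cl2 = 36.87 g ÷ 70.9 g/mol = 0.520028 mol
Moles ÷ coefficient: Na: 3.95998/2 = 1.98, Cl2: 0.520028/1 = 0.52
(a) Cl2 has the smaller value, so Cl2 is the limiting reagent.
(b) Moles of NaCl = 0.520028 mol Cl2 × (2/1) = 1.04006 mol; mass = 1.04006 mol × 58.44 g/mol = 60.78 g
(c) Na consumed = 0.520028 × (2/1) = 1.04006 mol; remaining = 3.95998 − 1.04006 = 2.91993 mol; mass = 2.91993 mol × 22.99 g/mol = 67.13 g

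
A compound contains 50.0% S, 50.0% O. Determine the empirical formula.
Moles of S = 50.0 g / 32.07 g/mol = 1.559 mol
Moles of O = 50.0 g / 16.0 g/mol = 3.125 mol

Smallest moles = 1.559
Divide all by smallest:
S: 1.559 / 1.559 = 1.00
O: 3.125 / 1.559 = 2.00

Empirical formula: SO2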